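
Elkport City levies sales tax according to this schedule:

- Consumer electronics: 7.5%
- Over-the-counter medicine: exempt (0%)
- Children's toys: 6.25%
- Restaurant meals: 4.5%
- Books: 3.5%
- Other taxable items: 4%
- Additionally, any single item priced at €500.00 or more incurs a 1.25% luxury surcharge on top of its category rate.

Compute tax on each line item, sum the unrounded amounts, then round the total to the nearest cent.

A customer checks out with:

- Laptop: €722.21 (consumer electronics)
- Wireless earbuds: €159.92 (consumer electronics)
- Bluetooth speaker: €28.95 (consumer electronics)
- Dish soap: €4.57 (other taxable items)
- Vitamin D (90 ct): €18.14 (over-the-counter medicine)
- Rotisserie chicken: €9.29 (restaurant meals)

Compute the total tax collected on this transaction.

Laptop €722.21: consumer electronics → 7.5% + 1.25% surcharge = 8.75% → €63.193375
Wireless earbuds €159.92: consumer electronics → 7.5% → €11.994
Bluetooth speaker €28.95: consumer electronics → 7.5% → €2.17125
Dish soap €4.57: other taxable items → 4% → €0.1828
Vitamin D (90 ct) €18.14: over-the-counter medicine → 0% → €0.00
Rotisserie chicken €9.29: restaurant meals → 4.5% → €0.41805
Unrounded tax sum = €77.959475 → €77.96

€77.96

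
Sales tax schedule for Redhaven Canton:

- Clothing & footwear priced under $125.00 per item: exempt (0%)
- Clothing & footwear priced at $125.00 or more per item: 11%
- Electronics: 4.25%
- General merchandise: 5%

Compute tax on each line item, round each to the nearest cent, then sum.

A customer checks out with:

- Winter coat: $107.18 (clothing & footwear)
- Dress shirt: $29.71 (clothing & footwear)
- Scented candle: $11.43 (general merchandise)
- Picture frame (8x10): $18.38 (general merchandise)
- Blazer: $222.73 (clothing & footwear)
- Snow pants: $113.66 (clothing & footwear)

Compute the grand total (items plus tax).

Winter coat $107.18: clothing & footwear, under $125.00 → 0% → $0.00
Dress shirt $29.71: clothing & footwear, under $125.00 → 0% → $0.00
Scented candle $11.43: general merchandise → 5% → $0.57
Picture frame (8x10) $18.38: general merchandise → 5% → $0.92
Blazer $222.73: clothing & footwear, $125.00 or more → 11% → $24.50
Snow pants $113.66: clothing & footwear, under $125.00 → 0% → $0.00
Subtotal = $503.09; tax = $25.99; total due = $529.08

$529.08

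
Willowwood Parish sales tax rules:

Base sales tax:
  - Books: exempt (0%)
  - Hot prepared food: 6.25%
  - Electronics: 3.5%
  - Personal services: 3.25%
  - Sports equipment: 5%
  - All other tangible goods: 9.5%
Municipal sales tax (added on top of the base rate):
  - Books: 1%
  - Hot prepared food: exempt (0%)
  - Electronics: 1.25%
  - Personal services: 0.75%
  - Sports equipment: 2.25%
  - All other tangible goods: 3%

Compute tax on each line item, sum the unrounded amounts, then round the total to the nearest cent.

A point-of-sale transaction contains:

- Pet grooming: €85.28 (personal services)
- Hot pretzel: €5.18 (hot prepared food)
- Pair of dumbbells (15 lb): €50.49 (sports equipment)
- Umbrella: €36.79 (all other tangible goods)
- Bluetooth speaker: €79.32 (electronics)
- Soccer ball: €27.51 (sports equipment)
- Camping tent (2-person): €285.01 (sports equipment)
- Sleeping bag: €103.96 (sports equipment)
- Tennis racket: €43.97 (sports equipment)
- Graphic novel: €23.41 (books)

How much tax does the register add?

Pet grooming €85.28: personal services → 3.25% + 0.75% municipal = 4% → €3.4112
Hot pretzel €5.18: hot prepared food → 6.25% + 0% municipal = 6.25% → €0.32375
Pair of dumbbells (15 lb) €50.49: sports equipment → 5% + 2.25% municipal = 7.25% → €3.660525
Umbrella €36.79: all other tangible goods → 9.5% + 3% municipal = 12.5% → €4.59875
Bluetooth speaker €79.32: electronics → 3.5% + 1.25% municipal = 4.75% → €3.7677
Soccer ball €27.51: sports equipment → 5% + 2.25% municipal = 7.25% → €1.994475
Camping tent (2-person) €285.01: sports equipment → 5% + 2.25% municipal = 7.25% → €20.663225
Sleeping bag €103.96: sports equipment → 5% + 2.25% municipal = 7.25% → €7.5371
Tennis racket €43.97: sports equipment → 5% + 2.25% municipal = 7.25% → €3.187825
Graphic novel €23.41: books → 0% + 1% municipal = 1% → €0.2341
Unrounded tax sum = €49.37865 → €49.38

€49.38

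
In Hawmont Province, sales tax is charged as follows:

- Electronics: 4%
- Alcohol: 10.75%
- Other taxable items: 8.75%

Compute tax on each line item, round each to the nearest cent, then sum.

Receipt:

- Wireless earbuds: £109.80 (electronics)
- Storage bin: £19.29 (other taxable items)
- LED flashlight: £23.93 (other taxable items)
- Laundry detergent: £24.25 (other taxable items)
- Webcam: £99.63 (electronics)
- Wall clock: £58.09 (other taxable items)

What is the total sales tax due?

Wireless earbuds £109.80: electronics → 4% → £4.39
Storage bin £19.29: other taxable items → 8.75% → £1.69
LED flashlight £23.93: other taxable items → 8.75% → £2.09
Laundry detergent £24.25: other taxable items → 8.75% → £2.12
Webcam £99.63: electronics → 4% → £3.99
Wall clock £58.09: other taxable items → 8.75% → £5.08
Total tax = £4.39 + £1.69 + £2.09 + £2.12 + £3.99 + £5.08 = £19.36

£19.36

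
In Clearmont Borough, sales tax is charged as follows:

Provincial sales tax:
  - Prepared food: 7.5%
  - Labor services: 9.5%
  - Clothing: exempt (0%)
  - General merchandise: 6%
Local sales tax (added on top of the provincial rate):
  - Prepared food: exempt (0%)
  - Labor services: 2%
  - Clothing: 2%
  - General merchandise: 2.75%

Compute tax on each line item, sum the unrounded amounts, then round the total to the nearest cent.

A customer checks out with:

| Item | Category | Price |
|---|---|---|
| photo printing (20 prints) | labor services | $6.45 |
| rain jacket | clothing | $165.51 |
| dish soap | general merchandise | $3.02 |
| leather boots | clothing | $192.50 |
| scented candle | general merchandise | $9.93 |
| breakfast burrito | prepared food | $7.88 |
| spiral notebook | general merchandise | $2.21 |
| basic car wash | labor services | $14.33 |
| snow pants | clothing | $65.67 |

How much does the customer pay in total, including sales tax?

$480.28

Photo printing (20 prints) $6.45: labor services → 9.5% + 2% local = 11.5% → $0.74175
Rain jacket $165.51: clothing → 0% + 2% local = 2% → $3.3102
Dish soap $3.02: general merchandise → 6% + 2.75% local = 8.75% → $0.26425
Leather boots $192.50: clothing → 0% + 2% local = 2% → $3.85
Scented candle $9.93: general merchandise → 6% + 2.75% local = 8.75% → $0.868875
Breakfast burrito $7.88: prepared food → 7.5% + 0% local = 7.5% → $0.591
Spiral notebook $2.21: general merchandise → 6% + 2.75% local = 8.75% → $0.193375
Basic car wash $14.33: labor services → 9.5% + 2% local = 11.5% → $1.64795
Snow pants $65.67: clothing → 0% + 2% local = 2% → $1.3134
Subtotal = $467.50; unrounded tax = $12.7808 → $12.78; total due = $480.28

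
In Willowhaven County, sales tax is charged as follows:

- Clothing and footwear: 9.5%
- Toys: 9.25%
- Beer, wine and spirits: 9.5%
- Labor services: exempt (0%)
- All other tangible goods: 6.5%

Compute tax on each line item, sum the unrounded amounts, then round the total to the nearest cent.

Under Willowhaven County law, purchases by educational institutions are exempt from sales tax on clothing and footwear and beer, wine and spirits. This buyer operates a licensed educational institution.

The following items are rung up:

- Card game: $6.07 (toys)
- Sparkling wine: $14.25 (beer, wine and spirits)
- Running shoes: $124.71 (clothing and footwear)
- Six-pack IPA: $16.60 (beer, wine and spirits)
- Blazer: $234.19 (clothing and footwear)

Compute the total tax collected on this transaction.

$0.56

Card game $6.07: toys → 9.25% → $0.561475
Sparkling wine $14.25: beer, wine and spirits, buyer-exempt → 0% → $0.00
Running shoes $124.71: clothing and footwear, buyer-exempt → 0% → $0.00
Six-pack IPA $16.60: beer, wine and spirits, buyer-exempt → 0% → $0.00
Blazer $234.19: clothing and footwear, buyer-exempt → 0% → $0.00
Unrounded tax sum = $0.561475 → $0.56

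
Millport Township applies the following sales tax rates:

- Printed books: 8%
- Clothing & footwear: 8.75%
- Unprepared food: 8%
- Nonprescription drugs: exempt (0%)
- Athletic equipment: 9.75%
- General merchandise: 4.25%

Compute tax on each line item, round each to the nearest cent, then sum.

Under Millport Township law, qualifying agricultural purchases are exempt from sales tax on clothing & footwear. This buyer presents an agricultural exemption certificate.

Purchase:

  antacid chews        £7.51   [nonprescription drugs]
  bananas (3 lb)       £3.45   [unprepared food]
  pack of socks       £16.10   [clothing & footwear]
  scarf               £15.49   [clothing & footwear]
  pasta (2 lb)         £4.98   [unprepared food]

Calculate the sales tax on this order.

Antacid chews £7.51: nonprescription drugs → 0% → £0.00
Bananas (3 lb) £3.45: unprepared food → 8% → £0.28
Pack of socks £16.10: clothing & footwear, buyer-exempt → 0% → £0.00
Scarf £15.49: clothing & footwear, buyer-exempt → 0% → £0.00
Pasta (2 lb) £4.98: unprepared food → 8% → £0.40
Total tax = £0.28 + £0.40 = £0.68

£0.68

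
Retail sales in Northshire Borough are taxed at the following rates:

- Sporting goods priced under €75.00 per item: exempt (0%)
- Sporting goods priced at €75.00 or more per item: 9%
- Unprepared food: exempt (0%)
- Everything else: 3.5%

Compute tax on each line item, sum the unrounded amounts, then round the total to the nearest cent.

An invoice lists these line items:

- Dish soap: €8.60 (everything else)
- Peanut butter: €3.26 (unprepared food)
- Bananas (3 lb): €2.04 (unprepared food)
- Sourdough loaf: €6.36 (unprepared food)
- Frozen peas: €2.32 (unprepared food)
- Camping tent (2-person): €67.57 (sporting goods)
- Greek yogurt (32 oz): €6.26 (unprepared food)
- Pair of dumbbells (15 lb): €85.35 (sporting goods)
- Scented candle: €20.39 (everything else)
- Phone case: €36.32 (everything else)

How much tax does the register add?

€9.97

Dish soap €8.60: everything else → 3.5% → €0.301
Peanut butter €3.26: unprepared food → 0% → €0.00
Bananas (3 lb) €2.04: unprepared food → 0% → €0.00
Sourdough loaf €6.36: unprepared food → 0% → €0.00
Frozen peas €2.32: unprepared food → 0% → €0.00
Camping tent (2-person) €67.57: sporting goods, under €75.00 → 0% → €0.00
Greek yogurt (32 oz) €6.26: unprepared food → 0% → €0.00
Pair of dumbbells (15 lb) €85.35: sporting goods, €75.00 or more → 9% → €7.6815
Scented candle €20.39: everything else → 3.5% → €0.71365
Phone case €36.32: everything else → 3.5% → €1.2712
Unrounded tax sum = €9.96735 → €9.97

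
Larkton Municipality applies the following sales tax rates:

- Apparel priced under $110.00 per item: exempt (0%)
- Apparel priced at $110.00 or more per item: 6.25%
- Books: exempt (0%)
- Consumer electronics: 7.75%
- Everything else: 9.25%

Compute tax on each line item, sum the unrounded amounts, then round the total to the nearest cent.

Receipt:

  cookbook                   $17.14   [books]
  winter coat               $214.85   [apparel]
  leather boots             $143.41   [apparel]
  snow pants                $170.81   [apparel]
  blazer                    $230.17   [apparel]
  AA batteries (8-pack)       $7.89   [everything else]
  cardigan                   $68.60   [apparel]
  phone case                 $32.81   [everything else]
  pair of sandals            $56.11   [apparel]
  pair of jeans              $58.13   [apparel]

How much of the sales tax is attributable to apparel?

$47.45

Winter coat $214.85: apparel, $110.00 or more → 6.25% → $13.428125
Leather boots $143.41: apparel, $110.00 or more → 6.25% → $8.963125
Snow pants $170.81: apparel, $110.00 or more → 6.25% → $10.675625
Blazer $230.17: apparel, $110.00 or more → 6.25% → $14.385625
Cardigan $68.60: apparel, under $110.00 → 0% → $0.00
Pair of sandals $56.11: apparel, under $110.00 → 0% → $0.00
Pair of jeans $58.13: apparel, under $110.00 → 0% → $0.00
Tax on apparel: unrounded sum = $47.4525 → $47.45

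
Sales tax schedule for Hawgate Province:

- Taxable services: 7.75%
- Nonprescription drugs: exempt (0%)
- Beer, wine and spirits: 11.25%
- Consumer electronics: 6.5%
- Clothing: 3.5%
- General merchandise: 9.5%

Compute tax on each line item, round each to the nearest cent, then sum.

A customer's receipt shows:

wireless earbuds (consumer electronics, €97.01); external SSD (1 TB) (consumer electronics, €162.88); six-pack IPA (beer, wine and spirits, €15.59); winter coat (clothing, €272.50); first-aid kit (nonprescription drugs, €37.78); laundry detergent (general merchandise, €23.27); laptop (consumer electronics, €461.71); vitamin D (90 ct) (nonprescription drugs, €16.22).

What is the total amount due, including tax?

€1147.37

Wireless earbuds €97.01: consumer electronics → 6.5% → €6.31
External SSD (1 TB) €162.88: consumer electronics → 6.5% → €10.59
Six-pack IPA €15.59: beer, wine and spirits → 11.25% → €1.75
Winter coat €272.50: clothing → 3.5% → €9.54
First-aid kit €37.78: nonprescription drugs → 0% → €0.00
Laundry detergent €23.27: general merchandise → 9.5% → €2.21
Laptop €461.71: consumer electronics → 6.5% → €30.01
Vitamin D (90 ct) €16.22: nonprescription drugs → 0% → €0.00
Subtotal = €1086.96; tax = €60.41; total due = €1147.37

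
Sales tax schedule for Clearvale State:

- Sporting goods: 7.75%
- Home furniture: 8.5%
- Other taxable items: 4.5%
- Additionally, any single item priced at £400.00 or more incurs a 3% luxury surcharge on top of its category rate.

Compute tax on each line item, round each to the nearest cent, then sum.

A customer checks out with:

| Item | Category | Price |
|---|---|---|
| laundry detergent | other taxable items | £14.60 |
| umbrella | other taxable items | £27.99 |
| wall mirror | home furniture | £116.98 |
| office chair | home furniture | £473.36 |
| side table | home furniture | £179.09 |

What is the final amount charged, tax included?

£893.54

Laundry detergent £14.60: other taxable items → 4.5% → £0.66
Umbrella £27.99: other taxable items → 4.5% → £1.26
Wall mirror £116.98: home furniture → 8.5% → £9.94
Office chair £473.36: home furniture → 8.5% + 3% surcharge = 11.5% → £54.44
Side table £179.09: home furniture → 8.5% → £15.22
Subtotal = £812.02; tax = £81.52; total due = £893.54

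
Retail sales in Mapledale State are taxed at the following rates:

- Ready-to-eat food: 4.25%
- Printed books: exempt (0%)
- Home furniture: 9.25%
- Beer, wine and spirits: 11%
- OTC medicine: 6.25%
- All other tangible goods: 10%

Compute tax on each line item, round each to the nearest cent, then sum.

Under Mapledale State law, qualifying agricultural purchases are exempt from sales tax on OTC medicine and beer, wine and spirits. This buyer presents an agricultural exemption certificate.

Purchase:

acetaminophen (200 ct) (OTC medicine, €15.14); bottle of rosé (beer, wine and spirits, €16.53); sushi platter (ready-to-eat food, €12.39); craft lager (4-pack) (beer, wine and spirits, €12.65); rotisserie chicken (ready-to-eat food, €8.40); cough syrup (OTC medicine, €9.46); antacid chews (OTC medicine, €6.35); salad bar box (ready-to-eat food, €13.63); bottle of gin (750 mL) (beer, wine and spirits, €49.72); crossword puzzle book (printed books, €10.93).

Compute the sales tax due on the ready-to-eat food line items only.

Sushi platter €12.39: ready-to-eat food → 4.25% → €0.53
Rotisserie chicken €8.40: ready-to-eat food → 4.25% → €0.36
Salad bar box €13.63: ready-to-eat food → 4.25% → €0.58
Tax on ready-to-eat food = €0.53 + €0.36 + €0.58 = €1.47

€1.47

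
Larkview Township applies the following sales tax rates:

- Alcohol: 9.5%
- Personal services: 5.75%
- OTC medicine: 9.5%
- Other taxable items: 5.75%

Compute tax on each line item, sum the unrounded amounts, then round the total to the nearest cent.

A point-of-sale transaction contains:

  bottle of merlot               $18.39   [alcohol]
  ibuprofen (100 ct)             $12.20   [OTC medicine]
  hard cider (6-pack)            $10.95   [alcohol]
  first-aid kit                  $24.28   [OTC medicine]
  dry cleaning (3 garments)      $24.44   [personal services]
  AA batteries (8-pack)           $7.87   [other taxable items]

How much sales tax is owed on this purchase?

$8.11

Bottle of merlot $18.39: alcohol → 9.5% → $1.74705
Ibuprofen (100 ct) $12.20: OTC medicine → 9.5% → $1.159
Hard cider (6-pack) $10.95: alcohol → 9.5% → $1.04025
First-aid kit $24.28: OTC medicine → 9.5% → $2.3066
Dry cleaning (3 garments) $24.44: personal services → 5.75% → $1.4053
AA batteries (8-pack) $7.87: other taxable items → 5.75% → $0.452525
Unrounded tax sum = $8.110725 → $8.11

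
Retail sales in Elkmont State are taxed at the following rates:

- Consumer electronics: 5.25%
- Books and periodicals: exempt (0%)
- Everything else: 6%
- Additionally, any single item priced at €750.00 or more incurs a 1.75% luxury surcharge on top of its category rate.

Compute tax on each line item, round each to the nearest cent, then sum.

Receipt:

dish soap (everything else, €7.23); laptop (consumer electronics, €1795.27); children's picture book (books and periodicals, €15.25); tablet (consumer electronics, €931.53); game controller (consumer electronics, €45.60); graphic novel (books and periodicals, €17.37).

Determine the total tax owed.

Dish soap €7.23: everything else → 6% → €0.43
Laptop €1795.27: consumer electronics → 5.25% + 1.75% surcharge = 7% → €125.67
Children's picture book €15.25: books and periodicals → 0% → €0.00
Tablet €931.53: consumer electronics → 5.25% + 1.75% surcharge = 7% → €65.21
Game controller €45.60: consumer electronics → 5.25% → €2.39
Graphic novel €17.37: books and periodicals → 0% → €0.00
Total tax = €0.43 + €125.67 + €65.21 + €2.39 = €193.70

€193.70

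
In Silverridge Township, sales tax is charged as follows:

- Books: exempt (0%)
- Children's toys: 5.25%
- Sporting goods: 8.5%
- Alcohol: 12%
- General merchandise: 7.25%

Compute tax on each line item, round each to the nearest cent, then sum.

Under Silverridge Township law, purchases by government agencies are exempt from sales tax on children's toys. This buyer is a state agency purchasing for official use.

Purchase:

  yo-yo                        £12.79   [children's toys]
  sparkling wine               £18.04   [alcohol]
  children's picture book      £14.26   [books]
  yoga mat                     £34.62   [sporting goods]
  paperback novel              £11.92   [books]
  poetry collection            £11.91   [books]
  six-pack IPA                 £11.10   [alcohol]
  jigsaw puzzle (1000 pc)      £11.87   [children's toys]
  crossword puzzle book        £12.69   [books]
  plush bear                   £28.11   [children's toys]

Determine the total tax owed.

£6.43

Yo-yo £12.79: children's toys, buyer-exempt → 0% → £0.00
Sparkling wine £18.04: alcohol → 12% → £2.16
Children's picture book £14.26: books → 0% → £0.00
Yoga mat £34.62: sporting goods → 8.5% → £2.94
Paperback novel £11.92: books → 0% → £0.00
Poetry collection £11.91: books → 0% → £0.00
Six-pack IPA £11.10: alcohol → 12% → £1.33
Jigsaw puzzle (1000 pc) £11.87: children's toys, buyer-exempt → 0% → £0.00
Crossword puzzle book £12.69: books → 0% → £0.00
Plush bear £28.11: children's toys, buyer-exempt → 0% → £0.00
Total tax = £2.16 + £2.94 + £1.33 = £6.43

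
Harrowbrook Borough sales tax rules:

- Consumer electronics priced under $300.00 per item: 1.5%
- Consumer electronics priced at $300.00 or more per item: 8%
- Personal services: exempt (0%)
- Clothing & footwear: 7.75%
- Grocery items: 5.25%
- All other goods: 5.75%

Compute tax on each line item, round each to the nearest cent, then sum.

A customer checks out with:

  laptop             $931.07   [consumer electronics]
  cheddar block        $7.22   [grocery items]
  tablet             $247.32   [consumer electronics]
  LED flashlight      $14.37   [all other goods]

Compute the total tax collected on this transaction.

$79.41

Laptop $931.07: consumer electronics, $300.00 or more → 8% → $74.49
Cheddar block $7.22: grocery items → 5.25% → $0.38
Tablet $247.32: consumer electronics, under $300.00 → 1.5% → $3.71
LED flashlight $14.37: all other goods → 5.75% → $0.83
Total tax = $74.49 + $0.38 + $3.71 + $0.83 = $79.41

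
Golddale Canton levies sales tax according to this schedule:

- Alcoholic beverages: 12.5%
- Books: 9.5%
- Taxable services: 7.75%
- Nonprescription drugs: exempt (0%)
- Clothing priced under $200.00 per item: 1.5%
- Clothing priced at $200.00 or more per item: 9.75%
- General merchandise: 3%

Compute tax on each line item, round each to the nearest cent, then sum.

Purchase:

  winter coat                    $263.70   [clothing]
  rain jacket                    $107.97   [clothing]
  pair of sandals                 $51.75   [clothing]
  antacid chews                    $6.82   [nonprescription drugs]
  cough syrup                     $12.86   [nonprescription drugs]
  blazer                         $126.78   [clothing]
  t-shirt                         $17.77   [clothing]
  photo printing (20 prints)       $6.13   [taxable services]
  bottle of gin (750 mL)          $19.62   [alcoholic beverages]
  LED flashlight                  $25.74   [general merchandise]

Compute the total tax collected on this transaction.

$33.98

Winter coat $263.70: clothing, $200.00 or more → 9.75% → $25.71
Rain jacket $107.97: clothing, under $200.00 → 1.5% → $1.62
Pair of sandals $51.75: clothing, under $200.00 → 1.5% → $0.78
Antacid chews $6.82: nonprescription drugs → 0% → $0.00
Cough syrup $12.86: nonprescription drugs → 0% → $0.00
Blazer $126.78: clothing, under $200.00 → 1.5% → $1.90
T-shirt $17.77: clothing, under $200.00 → 1.5% → $0.27
Photo printing (20 prints) $6.13: taxable services → 7.75% → $0.48
Bottle of gin (750 mL) $19.62: alcoholic beverages → 12.5% → $2.45
LED flashlight $25.74: general merchandise → 3% → $0.77
Total tax = $25.71 + $1.62 + $0.78 + $1.90 + $0.27 + $0.48 + $2.45 + $0.77 = $33.98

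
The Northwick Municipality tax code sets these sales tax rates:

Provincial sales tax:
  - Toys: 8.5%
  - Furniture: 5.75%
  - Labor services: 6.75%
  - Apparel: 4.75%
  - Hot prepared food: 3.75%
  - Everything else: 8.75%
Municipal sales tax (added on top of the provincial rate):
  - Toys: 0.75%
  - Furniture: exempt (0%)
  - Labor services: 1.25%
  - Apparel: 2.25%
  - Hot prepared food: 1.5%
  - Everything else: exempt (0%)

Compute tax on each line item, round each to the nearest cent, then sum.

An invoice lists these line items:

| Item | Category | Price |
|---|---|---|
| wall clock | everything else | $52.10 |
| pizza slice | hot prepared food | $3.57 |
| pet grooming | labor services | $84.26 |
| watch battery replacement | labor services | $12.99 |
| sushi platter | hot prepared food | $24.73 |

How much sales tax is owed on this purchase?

Wall clock $52.10: everything else → 8.75% + 0% municipal = 8.75% → $4.56
Pizza slice $3.57: hot prepared food → 3.75% + 1.5% municipal = 5.25% → $0.19
Pet grooming $84.26: labor services → 6.75% + 1.25% municipal = 8% → $6.74
Watch battery replacement $12.99: labor services → 6.75% + 1.25% municipal = 8% → $1.04
Sushi platter $24.73: hot prepared food → 3.75% + 1.5% municipal = 5.25% → $1.30
Total tax = $4.56 + $0.19 + $6.74 + $1.04 + $1.30 = $13.83

$13.83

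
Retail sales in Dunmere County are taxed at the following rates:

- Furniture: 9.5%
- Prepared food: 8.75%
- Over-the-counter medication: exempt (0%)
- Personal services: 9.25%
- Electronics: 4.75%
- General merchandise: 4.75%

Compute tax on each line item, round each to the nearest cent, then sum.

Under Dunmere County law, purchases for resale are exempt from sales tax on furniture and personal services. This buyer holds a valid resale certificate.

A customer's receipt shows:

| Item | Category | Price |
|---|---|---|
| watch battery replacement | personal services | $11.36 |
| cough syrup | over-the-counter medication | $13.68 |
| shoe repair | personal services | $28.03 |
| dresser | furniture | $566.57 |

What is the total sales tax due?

$0.00

Watch battery replacement $11.36: personal services, buyer-exempt → 0% → $0.00
Cough syrup $13.68: over-the-counter medication → 0% → $0.00
Shoe repair $28.03: personal services, buyer-exempt → 0% → $0.00
Dresser $566.57: furniture, buyer-exempt → 0% → $0.00
Total tax = $0.00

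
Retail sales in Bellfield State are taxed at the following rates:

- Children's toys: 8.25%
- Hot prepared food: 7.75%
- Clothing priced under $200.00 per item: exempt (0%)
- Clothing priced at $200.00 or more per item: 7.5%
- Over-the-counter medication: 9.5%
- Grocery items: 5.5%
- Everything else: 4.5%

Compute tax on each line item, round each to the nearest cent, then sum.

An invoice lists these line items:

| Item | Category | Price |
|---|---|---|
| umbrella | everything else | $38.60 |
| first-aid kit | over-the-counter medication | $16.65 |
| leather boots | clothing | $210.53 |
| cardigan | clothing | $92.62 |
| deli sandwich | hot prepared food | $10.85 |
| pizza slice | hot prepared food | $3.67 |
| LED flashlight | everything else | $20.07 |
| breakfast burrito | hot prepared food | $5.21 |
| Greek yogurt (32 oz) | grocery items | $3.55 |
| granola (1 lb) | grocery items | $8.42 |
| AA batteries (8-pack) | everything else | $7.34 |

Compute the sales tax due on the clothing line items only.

$15.79

Leather boots $210.53: clothing, $200.00 or more → 7.5% → $15.79
Cardigan $92.62: clothing, under $200.00 → 0% → $0.00
Tax on clothing = $15.79 + $0.00 = $15.79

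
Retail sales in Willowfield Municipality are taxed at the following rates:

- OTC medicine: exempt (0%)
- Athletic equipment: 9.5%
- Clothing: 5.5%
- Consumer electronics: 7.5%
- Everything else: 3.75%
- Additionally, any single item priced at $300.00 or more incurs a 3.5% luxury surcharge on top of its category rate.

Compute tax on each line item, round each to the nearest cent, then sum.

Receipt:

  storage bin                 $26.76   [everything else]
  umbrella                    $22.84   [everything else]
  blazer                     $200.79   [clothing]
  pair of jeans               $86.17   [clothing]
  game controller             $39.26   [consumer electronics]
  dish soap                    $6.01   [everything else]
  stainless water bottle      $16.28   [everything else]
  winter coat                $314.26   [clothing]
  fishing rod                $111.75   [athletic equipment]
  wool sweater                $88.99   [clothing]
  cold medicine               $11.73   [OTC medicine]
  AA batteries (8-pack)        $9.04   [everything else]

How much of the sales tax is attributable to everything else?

$3.04

Storage bin $26.76: everything else → 3.75% → $1.00
Umbrella $22.84: everything else → 3.75% → $0.86
Dish soap $6.01: everything else → 3.75% → $0.23
Stainless water bottle $16.28: everything else → 3.75% → $0.61
AA batteries (8-pack) $9.04: everything else → 3.75% → $0.34
Tax on everything else = $1.00 + $0.86 + $0.23 + $0.61 + $0.34 = $3.04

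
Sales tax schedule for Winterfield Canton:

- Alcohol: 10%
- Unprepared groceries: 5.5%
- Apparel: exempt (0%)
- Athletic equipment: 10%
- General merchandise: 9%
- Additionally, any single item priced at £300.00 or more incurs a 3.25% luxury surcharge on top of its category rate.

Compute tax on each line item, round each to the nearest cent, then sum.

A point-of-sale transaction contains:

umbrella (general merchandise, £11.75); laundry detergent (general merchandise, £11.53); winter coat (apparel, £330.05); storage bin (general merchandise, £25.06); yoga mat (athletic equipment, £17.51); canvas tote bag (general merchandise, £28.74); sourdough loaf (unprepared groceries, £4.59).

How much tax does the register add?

Umbrella £11.75: general merchandise → 9% → £1.06
Laundry detergent £11.53: general merchandise → 9% → £1.04
Winter coat £330.05: apparel → 0% + 3.25% surcharge = 3.25% → £10.73
Storage bin £25.06: general merchandise → 9% → £2.26
Yoga mat £17.51: athletic equipment → 10% → £1.75
Canvas tote bag £28.74: general merchandise → 9% → £2.59
Sourdough loaf £4.59: unprepared groceries → 5.5% → £0.25
Total tax = £1.06 + £1.04 + £10.73 + £2.26 + £1.75 + £2.59 + £0.25 = £19.68

£19.68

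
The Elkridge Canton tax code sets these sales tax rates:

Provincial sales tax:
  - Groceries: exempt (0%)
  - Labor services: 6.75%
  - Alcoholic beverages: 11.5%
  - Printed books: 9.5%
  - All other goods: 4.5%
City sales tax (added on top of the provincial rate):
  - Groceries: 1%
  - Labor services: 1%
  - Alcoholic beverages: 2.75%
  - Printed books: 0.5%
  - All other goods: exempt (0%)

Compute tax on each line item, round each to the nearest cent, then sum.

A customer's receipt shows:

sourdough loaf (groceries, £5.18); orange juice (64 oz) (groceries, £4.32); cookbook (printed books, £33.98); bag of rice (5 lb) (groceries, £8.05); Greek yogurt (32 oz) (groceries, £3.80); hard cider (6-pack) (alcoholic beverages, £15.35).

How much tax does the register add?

£5.80

Sourdough loaf £5.18: groceries → 0% + 1% city = 1% → £0.05
Orange juice (64 oz) £4.32: groceries → 0% + 1% city = 1% → £0.04
Cookbook £33.98: printed books → 9.5% + 0.5% city = 10% → £3.40
Bag of rice (5 lb) £8.05: groceries → 0% + 1% city = 1% → £0.08
Greek yogurt (32 oz) £3.80: groceries → 0% + 1% city = 1% → £0.04
Hard cider (6-pack) £15.35: alcoholic beverages → 11.5% + 2.75% city = 14.25% → £2.19
Total tax = £0.05 + £0.04 + £3.40 + £0.08 + £0.04 + £2.19 = £5.80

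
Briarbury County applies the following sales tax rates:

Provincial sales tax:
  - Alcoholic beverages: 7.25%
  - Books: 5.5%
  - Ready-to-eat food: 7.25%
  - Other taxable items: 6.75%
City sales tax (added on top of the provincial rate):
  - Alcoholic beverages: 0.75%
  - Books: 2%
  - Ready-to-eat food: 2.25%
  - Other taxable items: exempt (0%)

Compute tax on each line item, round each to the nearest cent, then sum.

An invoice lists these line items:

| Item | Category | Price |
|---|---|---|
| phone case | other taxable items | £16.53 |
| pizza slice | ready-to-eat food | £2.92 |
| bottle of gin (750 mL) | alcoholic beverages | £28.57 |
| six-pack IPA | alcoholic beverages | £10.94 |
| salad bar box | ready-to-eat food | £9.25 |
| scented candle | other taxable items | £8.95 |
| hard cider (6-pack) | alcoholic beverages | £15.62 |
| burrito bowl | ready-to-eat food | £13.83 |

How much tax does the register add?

£8.61

Phone case £16.53: other taxable items → 6.75% + 0% city = 6.75% → £1.12
Pizza slice £2.92: ready-to-eat food → 7.25% + 2.25% city = 9.5% → £0.28
Bottle of gin (750 mL) £28.57: alcoholic beverages → 7.25% + 0.75% city = 8% → £2.29
Six-pack IPA £10.94: alcoholic beverages → 7.25% + 0.75% city = 8% → £0.88
Salad bar box £9.25: ready-to-eat food → 7.25% + 2.25% city = 9.5% → £0.88
Scented candle £8.95: other taxable items → 6.75% + 0% city = 6.75% → £0.60
Hard cider (6-pack) £15.62: alcoholic beverages → 7.25% + 0.75% city = 8% → £1.25
Burrito bowl £13.83: ready-to-eat food → 7.25% + 2.25% city = 9.5% → £1.31
Total tax = £1.12 + £0.28 + £2.29 + £0.88 + £0.88 + £0.60 + £1.25 + £1.31 = £8.61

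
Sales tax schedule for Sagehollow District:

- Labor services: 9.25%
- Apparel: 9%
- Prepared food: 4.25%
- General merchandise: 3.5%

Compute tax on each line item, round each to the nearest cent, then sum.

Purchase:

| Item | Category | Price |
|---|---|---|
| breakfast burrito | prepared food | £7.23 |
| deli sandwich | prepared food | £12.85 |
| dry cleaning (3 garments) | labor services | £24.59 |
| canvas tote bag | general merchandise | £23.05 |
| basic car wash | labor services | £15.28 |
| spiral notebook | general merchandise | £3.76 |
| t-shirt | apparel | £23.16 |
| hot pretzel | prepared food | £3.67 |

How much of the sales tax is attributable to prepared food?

Breakfast burrito £7.23: prepared food → 4.25% → £0.31
Deli sandwich £12.85: prepared food → 4.25% → £0.55
Hot pretzel £3.67: prepared food → 4.25% → £0.16
Tax on prepared food = £0.31 + £0.55 + £0.16 = £1.02

£1.02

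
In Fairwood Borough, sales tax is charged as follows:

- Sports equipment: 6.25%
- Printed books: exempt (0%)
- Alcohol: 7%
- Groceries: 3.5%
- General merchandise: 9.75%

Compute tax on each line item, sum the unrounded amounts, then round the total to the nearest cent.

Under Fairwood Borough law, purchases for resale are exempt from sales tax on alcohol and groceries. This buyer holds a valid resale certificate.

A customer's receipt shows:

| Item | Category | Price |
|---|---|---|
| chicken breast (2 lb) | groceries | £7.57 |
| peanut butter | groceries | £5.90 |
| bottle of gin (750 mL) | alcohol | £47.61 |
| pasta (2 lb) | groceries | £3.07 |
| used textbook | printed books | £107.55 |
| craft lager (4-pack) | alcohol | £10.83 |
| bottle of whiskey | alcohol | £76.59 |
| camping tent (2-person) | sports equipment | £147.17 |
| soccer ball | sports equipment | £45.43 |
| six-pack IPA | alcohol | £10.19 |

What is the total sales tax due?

Chicken breast (2 lb) £7.57: groceries, buyer-exempt → 0% → £0.00
Peanut butter £5.90: groceries, buyer-exempt → 0% → £0.00
Bottle of gin (750 mL) £47.61: alcohol, buyer-exempt → 0% → £0.00
Pasta (2 lb) £3.07: groceries, buyer-exempt → 0% → £0.00
Used textbook £107.55: printed books → 0% → £0.00
Craft lager (4-pack) £10.83: alcohol, buyer-exempt → 0% → £0.00
Bottle of whiskey £76.59: alcohol, buyer-exempt → 0% → £0.00
Camping tent (2-person) £147.17: sports equipment → 6.25% → £9.198125
Soccer ball £45.43: sports equipment → 6.25% → £2.839375
Six-pack IPA £10.19: alcohol, buyer-exempt → 0% → £0.00
Unrounded tax sum = £12.0375 → £12.04

£12.04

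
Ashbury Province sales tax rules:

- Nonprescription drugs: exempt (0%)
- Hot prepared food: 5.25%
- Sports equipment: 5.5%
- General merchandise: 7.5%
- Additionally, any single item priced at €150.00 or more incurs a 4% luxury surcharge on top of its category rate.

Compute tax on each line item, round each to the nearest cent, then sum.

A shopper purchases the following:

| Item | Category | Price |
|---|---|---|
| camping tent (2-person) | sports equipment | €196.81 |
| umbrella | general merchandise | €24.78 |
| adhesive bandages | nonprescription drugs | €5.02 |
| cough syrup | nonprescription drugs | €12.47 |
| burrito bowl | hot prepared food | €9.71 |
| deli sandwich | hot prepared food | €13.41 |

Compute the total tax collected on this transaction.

Camping tent (2-person) €196.81: sports equipment → 5.5% + 4% surcharge = 9.5% → €18.70
Umbrella €24.78: general merchandise → 7.5% → €1.86
Adhesive bandages €5.02: nonprescription drugs → 0% → €0.00
Cough syrup €12.47: nonprescription drugs → 0% → €0.00
Burrito bowl €9.71: hot prepared food → 5.25% → €0.51
Deli sandwich €13.41: hot prepared food → 5.25% → €0.70
Total tax = €18.70 + €1.86 + €0.51 + €0.70 = €21.77

€21.77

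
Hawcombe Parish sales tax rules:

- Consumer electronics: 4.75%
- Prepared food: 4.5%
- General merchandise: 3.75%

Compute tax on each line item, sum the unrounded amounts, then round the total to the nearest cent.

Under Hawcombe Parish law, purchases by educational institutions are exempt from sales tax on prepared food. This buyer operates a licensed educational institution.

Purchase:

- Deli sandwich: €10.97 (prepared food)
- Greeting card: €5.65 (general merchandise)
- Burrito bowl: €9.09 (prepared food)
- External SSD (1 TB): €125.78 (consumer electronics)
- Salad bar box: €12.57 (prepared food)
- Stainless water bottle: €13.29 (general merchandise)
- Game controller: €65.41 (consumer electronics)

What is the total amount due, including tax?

Deli sandwich €10.97: prepared food, buyer-exempt → 0% → €0.00
Greeting card €5.65: general merchandise → 3.75% → €0.211875
Burrito bowl €9.09: prepared food, buyer-exempt → 0% → €0.00
External SSD (1 TB) €125.78: consumer electronics → 4.75% → €5.97455
Salad bar box €12.57: prepared food, buyer-exempt → 0% → €0.00
Stainless water bottle €13.29: general merchandise → 3.75% → €0.498375
Game controller €65.41: consumer electronics → 4.75% → €3.106975
Subtotal = €242.76; unrounded tax = €9.791775 → €9.79; total due = €252.55

€252.55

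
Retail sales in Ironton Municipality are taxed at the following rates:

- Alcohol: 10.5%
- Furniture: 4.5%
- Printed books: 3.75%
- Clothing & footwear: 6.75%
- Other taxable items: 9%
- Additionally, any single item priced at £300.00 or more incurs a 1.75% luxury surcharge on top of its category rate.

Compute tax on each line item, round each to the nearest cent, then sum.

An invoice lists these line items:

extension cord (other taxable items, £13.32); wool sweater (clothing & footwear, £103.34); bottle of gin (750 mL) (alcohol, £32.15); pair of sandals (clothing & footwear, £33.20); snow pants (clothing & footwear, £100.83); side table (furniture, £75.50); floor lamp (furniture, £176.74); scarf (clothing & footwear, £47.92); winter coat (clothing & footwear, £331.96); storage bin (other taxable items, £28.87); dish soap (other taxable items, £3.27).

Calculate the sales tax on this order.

£66.30

Extension cord £13.32: other taxable items → 9% → £1.20
Wool sweater £103.34: clothing & footwear → 6.75% → £6.98
Bottle of gin (750 mL) £32.15: alcohol → 10.5% → £3.38
Pair of sandals £33.20: clothing & footwear → 6.75% → £2.24
Snow pants £100.83: clothing & footwear → 6.75% → £6.81
Side table £75.50: furniture → 4.5% → £3.40
Floor lamp £176.74: furniture → 4.5% → £7.95
Scarf £47.92: clothing & footwear → 6.75% → £3.23
Winter coat £331.96: clothing & footwear → 6.75% + 1.75% surcharge = 8.5% → £28.22
Storage bin £28.87: other taxable items → 9% → £2.60
Dish soap £3.27: other taxable items → 9% → £0.29
Total tax = £1.20 + £6.98 + £3.38 + £2.24 + £6.81 + £3.40 + £7.95 + £3.23 + £28.22 + £2.60 + £0.29 = £66.30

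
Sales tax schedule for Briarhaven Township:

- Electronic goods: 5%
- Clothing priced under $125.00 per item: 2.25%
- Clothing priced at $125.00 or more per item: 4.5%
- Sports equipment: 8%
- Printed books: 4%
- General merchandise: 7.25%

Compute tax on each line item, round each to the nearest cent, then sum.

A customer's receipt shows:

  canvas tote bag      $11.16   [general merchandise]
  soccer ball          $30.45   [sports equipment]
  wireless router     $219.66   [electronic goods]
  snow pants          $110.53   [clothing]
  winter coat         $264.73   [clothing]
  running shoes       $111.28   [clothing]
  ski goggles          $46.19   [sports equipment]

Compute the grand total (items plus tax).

$828.83

Canvas tote bag $11.16: general merchandise → 7.25% → $0.81
Soccer ball $30.45: sports equipment → 8% → $2.44
Wireless router $219.66: electronic goods → 5% → $10.98
Snow pants $110.53: clothing, under $125.00 → 2.25% → $2.49
Winter coat $264.73: clothing, $125.00 or more → 4.5% → $11.91
Running shoes $111.28: clothing, under $125.00 → 2.25% → $2.50
Ski goggles $46.19: sports equipment → 8% → $3.70
Subtotal = $794.00; tax = $34.83; total due = $828.83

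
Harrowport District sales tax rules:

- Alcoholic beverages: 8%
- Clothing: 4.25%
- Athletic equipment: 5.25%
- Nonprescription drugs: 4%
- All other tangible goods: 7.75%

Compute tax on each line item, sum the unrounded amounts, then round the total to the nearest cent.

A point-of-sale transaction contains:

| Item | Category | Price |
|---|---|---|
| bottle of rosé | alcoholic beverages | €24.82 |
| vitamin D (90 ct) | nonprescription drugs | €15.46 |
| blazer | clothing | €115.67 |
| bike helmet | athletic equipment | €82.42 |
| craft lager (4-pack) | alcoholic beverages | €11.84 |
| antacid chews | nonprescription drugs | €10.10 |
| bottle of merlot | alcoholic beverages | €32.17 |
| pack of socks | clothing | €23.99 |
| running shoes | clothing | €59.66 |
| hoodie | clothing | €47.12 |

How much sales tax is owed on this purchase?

€21.33

Bottle of rosé €24.82: alcoholic beverages → 8% → €1.9856
Vitamin D (90 ct) €15.46: nonprescription drugs → 4% → €0.6184
Blazer €115.67: clothing → 4.25% → €4.915975
Bike helmet €82.42: athletic equipment → 5.25% → €4.32705
Craft lager (4-pack) €11.84: alcoholic beverages → 8% → €0.9472
Antacid chews €10.10: nonprescription drugs → 4% → €0.404
Bottle of merlot €32.17: alcoholic beverages → 8% → €2.5736
Pack of socks €23.99: clothing → 4.25% → €1.019575
Running shoes €59.66: clothing → 4.25% → €2.53555
Hoodie €47.12: clothing → 4.25% → €2.0026
Unrounded tax sum = €21.32955 → €21.33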